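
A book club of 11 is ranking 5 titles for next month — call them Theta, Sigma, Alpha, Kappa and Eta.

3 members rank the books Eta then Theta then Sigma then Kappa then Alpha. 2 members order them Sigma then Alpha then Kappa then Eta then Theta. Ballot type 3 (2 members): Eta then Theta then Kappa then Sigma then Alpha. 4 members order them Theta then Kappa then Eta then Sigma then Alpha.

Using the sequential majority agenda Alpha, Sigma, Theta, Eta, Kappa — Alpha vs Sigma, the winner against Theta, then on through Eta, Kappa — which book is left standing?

Kappa

Round 1: Alpha vs Sigma — 0–11, Sigma advances.
Round 2: Sigma vs Theta — 2–9, Theta advances.
Round 3: Theta vs Eta — 4–7, Eta advances.
Round 4: Eta vs Kappa — 5–6, Kappa advances.
Kappa survives the agenda.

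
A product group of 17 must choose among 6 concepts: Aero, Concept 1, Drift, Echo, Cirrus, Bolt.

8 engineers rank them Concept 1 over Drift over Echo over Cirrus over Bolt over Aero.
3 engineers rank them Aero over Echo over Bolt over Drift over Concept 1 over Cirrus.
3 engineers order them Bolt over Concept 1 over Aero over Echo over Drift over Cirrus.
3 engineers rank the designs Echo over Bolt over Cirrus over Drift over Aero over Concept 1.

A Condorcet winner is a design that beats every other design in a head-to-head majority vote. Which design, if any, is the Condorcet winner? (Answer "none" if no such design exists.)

none

Check each pair by majority over 17 ballots:
Aero vs Concept 1: Aero preferred on 3+3 = 6 ballots; Concept 1 wins 11–6.
Aero vs Drift: Drift, 11–6.
Aero vs Echo: Echo, 11–6.
Aero vs Cirrus: 3+3 = 6 for Aero, 11 for Cirrus — Cirrus by 11–6.
Aero vs Bolt: 3 to 14, Bolt.
Concept 1 vs Drift: 8+3 = 11 for Concept 1, 6 for Drift — Concept 1 by 11–6.
Concept 1 vs Echo: 11 to 6, Concept 1.
Concept 1 vs Cirrus: Concept 1 wins 14–3.
Concept 1 vs Bolt: Concept 1 preferred on 8 ballots; Bolt wins 9–8.
Drift vs Echo: Drift is ranked higher on 8 ballots, Echo on 9. Echo wins 9–8.
Drift vs Cirrus: Drift wins 14–3.
Drift–Bolt: Bolt 9–8.
Echo vs Cirrus: Echo wins 17–0.
Echo vs Bolt: 14 to 3, Echo.
Cirrus vs Bolt: 8 to 9, Bolt.
No design is unbeaten: Aero loses to Concept 1; Concept 1 loses to Bolt; Drift loses to Concept 1; Echo loses to Concept 1; Cirrus loses to Concept 1; Bolt loses to Echo. In particular Concept 1 → Echo → Bolt → Concept 1 is a majority cycle — no Condorcet winner exists.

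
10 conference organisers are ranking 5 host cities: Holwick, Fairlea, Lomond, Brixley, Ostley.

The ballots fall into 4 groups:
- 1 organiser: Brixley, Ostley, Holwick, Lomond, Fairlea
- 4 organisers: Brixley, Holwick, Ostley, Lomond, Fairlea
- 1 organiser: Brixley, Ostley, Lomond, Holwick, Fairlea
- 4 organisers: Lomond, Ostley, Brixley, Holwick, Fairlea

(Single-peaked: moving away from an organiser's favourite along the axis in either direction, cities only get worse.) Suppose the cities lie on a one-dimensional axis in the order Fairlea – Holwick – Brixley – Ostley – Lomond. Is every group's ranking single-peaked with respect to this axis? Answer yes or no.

Axis positions: Fairlea=1, Holwick=2, Brixley=3, Ostley=4, Lomond=5.
Group 1 (peak Brixley at position 3): ranking walks positions 3-4-2-5-1, expanding outward from the peak — single-peaked.
Group 2 (peak Brixley at position 3): ranking walks positions 3-2-4-5-1, expanding outward from the peak — single-peaked.
Group 3 (peak Brixley at position 3): ranking walks positions 3-4-5-2-1, expanding outward from the peak — single-peaked.
Group 4 (peak Lomond at position 5): ranking walks positions 5-4-3-2-1, expanding outward from the peak — single-peaked.
Every ranking is single-peaked on this axis.

yes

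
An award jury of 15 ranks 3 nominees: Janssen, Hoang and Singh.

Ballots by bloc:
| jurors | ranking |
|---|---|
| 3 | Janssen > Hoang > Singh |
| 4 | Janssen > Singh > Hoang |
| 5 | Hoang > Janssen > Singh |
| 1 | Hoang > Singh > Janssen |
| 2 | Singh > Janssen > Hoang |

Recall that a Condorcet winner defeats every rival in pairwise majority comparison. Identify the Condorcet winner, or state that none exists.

Check each pair by majority over 15 ballots:
Janssen vs Hoang: Janssen, 9–6.
Janssen vs Singh: Janssen wins 12–3.
Hoang–Singh: Hoang 9–6.
Janssen defeats every rival head-to-head and is the Condorcet winner.

Janssen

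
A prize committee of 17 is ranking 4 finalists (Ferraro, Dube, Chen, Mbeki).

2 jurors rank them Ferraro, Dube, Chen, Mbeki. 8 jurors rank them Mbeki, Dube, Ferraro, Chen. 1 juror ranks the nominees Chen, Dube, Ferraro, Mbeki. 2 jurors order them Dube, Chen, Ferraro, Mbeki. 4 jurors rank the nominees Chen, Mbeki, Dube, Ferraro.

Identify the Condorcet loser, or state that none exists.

Head-to-head results (17 jurors):
Ferraro vs Dube: 2 to 15, Dube.
Ferraro–Chen: Ferraro 10–7.
Ferraro vs Mbeki: 5 to 12, Mbeki.
Dube vs Chen: 12 to 5, Dube.
Dube vs Mbeki: Mbeki wins 12–5.
Chen vs Mbeki: Chen, 9–8.
Every nominee wins at least one matchup (Ferraro beats Chen; Dube beats Ferraro; Chen beats Mbeki; Mbeki beats Ferraro), so there is no Condorcet loser.

none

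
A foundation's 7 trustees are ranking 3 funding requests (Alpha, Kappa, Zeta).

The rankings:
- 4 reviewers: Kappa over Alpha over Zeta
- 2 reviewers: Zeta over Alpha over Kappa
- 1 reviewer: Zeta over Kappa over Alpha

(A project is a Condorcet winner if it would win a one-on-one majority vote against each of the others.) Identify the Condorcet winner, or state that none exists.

Check each pair by majority over 7 ballots:
Alpha vs Kappa: Kappa, 5–2.
Alpha vs Zeta: Alpha, 4–3.
Kappa–Zeta: Kappa 4–3.
Kappa wins every pairwise contest, so Kappa is the Condorcet winner.

Kappa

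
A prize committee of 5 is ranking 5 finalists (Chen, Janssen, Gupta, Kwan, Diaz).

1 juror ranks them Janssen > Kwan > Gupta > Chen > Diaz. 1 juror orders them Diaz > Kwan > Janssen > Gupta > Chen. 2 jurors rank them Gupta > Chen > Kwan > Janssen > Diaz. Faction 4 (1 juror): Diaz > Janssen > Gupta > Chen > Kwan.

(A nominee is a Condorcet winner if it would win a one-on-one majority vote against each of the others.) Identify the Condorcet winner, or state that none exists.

none

Head-to-head results (5 jurors):
Chen vs Janssen: Chen preferred on 2 ballots; Janssen wins 3–2.
Chen vs Gupta: Chen preferred on 0 ballots; Gupta wins 5–0.
Chen vs Kwan: 3 to 2, Chen.
Chen vs Diaz: 3 to 2, Chen.
Janssen vs Gupta: 3 to 2, Janssen.
Janssen vs Kwan: 1+1 = 2 for Janssen, 3 for Kwan — Kwan by 3–2.
Janssen vs Diaz: 3 to 2, Janssen.
Gupta vs Kwan: Gupta preferred on 2+1 = 3 ballots; Gupta wins 3–2.
Gupta vs Diaz: Gupta preferred on 1+2 = 3 ballots; Gupta wins 3–2.
Kwan vs Diaz: 3 to 2, Kwan.
Every nominee loses at least once (Chen loses to Janssen; Janssen loses to Kwan; Gupta loses to Janssen; Kwan loses to Chen; Diaz loses to Chen). The majority relation contains the cycle Chen beats Kwan beats Janssen beats Chen, so there is no Condorcet winner.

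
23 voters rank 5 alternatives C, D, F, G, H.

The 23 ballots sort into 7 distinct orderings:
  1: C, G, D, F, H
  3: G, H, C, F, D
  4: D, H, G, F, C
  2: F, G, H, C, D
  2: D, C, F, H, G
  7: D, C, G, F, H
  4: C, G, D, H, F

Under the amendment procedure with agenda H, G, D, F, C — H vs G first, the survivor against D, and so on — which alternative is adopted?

D

Round 1: H vs G — 6–17, G advances.
Round 2: G vs D — 10–13, D advances.
Round 3: D vs F — 18–5, D advances.
Round 4: D vs C — 13–10, D advances.
D survives the agenda.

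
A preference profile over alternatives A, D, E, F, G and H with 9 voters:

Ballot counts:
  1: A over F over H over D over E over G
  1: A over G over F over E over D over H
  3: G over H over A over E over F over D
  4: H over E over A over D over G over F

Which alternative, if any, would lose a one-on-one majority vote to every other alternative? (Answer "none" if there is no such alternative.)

none

Head-to-head results (9 voters):
A vs D: 9 to 0, A.
A–E: A 5–4.
A vs F: A is ranked higher on 1+1+3+4 = 9 ballots, F on 0. A wins 9–0.
A vs G: A is ranked higher on 1+1+4 = 6 ballots, G on 3. A wins 6–3.
A vs H: A is ranked higher on 1+1 = 2 ballots, H on 7. H wins 7–2.
D vs E: E, 8–1.
D vs F: F, 5–4.
D vs G: D preferred on 1+4 = 5 ballots; D wins 5–4.
D vs H: H wins 8–1.
E vs F: E preferred on 3+4 = 7 ballots; E wins 7–2.
E–G: E 5–4.
E vs H: E is ranked higher on 1 ballot, H on 8. H wins 8–1.
F vs G: 1 for F, 8 for G — G by 8–1.
F vs H: 1+1 = 2 for F, 7 for H — H by 7–2.
G vs H: H, 5–4.
Each alternative has at least one pairwise win (A beats D; D beats G; E beats D; F beats D; G beats F; H beats A) — no Condorcet loser.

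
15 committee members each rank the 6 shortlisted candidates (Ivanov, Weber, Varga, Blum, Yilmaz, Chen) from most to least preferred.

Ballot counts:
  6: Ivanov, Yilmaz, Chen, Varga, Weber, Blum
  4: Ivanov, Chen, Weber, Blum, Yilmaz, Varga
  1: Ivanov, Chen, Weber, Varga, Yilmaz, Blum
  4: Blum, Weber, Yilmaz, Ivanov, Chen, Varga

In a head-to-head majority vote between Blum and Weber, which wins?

Weber

Ballots ranking Blum above Weber: 4.
Ballots ranking Weber above Blum: 15 − 4 = 11.
Weber wins the head-to-head 11–4.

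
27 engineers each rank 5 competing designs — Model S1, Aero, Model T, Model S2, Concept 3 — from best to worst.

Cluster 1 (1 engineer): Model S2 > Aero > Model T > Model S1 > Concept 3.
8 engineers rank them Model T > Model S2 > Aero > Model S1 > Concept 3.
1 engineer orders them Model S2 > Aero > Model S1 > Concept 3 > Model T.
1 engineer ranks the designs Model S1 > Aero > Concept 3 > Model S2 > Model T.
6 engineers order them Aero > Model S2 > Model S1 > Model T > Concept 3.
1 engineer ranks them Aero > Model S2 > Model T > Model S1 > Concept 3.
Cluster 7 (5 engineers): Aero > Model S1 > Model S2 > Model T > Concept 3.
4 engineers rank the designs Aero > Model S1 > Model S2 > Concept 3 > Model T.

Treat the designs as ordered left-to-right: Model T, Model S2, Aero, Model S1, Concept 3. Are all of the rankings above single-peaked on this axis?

Axis positions: Model T=1, Model S2=2, Aero=3, Model S1=4, Concept 3=5.
Cluster 1 (peak Model S2 at position 2): ranking walks positions 2-3-1-4-5, expanding outward from the peak — single-peaked.
Cluster 2 (peak Model T at position 1): ranking walks positions 1-2-3-4-5, expanding outward from the peak — single-peaked.
Cluster 3 (peak Model S2 at position 2): ranking walks positions 2-3-4-5-1, expanding outward from the peak — single-peaked.
Cluster 4 (peak Model S1 at position 4): ranking walks positions 4-3-5-2-1, expanding outward from the peak — single-peaked.
Cluster 5 (peak Aero at position 3): ranking walks positions 3-2-4-1-5, expanding outward from the peak — single-peaked.
Cluster 6 (peak Aero at position 3): ranking walks positions 3-2-1-4-5, expanding outward from the peak — single-peaked.
Cluster 7 (peak Aero at position 3): ranking walks positions 3-4-2-1-5, expanding outward from the peak — single-peaked.
Cluster 8 (peak Aero at position 3): ranking walks positions 3-4-2-5-1, expanding outward from the peak — single-peaked.
Every ranking is single-peaked on this axis.

yes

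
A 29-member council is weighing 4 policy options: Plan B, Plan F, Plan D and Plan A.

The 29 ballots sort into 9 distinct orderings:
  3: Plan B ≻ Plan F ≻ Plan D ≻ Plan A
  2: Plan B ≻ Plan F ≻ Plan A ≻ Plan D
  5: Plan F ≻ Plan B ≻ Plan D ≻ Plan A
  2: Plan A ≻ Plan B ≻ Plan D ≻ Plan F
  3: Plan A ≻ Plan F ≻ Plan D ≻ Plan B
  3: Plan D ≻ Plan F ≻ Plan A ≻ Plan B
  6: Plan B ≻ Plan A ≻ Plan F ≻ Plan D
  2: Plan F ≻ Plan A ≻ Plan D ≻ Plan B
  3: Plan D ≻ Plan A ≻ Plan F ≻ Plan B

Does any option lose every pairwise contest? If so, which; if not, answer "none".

Pairwise majorities:
Plan B vs Plan F: Plan F wins 16–13.
Plan B vs Plan D: Plan B preferred on 3+2+5+2+6 = 18 ballots; Plan B wins 18–11.
Plan B vs Plan A: Plan B wins 16–13.
Plan F vs Plan D: Plan F, 21–8.
Plan F vs Plan A: Plan F preferred on 3+2+5+3+2 = 15 ballots; Plan F wins 15–14.
Plan D vs Plan A: 3+5+3+3 = 14 for Plan D, 15 for Plan A — Plan A by 15–14.
Only Plan D has no wins; Plan D is the Condorcet loser.

Plan D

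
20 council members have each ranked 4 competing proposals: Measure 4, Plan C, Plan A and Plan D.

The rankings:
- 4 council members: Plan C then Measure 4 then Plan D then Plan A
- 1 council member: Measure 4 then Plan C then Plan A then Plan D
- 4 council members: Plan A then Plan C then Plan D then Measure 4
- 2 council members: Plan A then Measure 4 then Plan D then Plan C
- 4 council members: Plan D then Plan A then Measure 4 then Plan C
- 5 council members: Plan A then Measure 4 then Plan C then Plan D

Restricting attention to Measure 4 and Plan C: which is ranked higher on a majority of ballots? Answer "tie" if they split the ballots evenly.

Ballots ranking Measure 4 above Plan C: 1 + 2 + 4 + 5 = 12.
Ballots ranking Plan C above Measure 4: 20 − 12 = 8.
Measure 4 wins the head-to-head 12–8.

Measure 4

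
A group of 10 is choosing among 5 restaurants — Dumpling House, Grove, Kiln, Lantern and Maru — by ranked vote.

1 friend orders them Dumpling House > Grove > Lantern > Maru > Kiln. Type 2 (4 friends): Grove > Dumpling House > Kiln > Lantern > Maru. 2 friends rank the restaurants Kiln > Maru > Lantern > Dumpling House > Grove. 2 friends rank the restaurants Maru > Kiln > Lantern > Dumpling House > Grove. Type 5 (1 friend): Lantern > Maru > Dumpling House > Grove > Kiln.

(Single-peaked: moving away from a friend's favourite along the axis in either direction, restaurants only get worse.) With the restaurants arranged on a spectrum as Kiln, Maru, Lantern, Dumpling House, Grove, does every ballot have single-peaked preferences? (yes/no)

Axis positions: Kiln=1, Maru=2, Lantern=3, Dumpling House=4, Grove=5.
Type 1 (peak Dumpling House at position 4): ranking walks positions 4-5-3-2-1, expanding outward from the peak — single-peaked.
Type 2: ranking walks positions 5-4-1-3-2; Kiln is ranked above Lantern even though Lantern lies between Kiln and the peak Grove on the axis — preferences dip and rise again. Not single-peaked.
Type 3 (peak Kiln at position 1): ranking walks positions 1-2-3-4-5, expanding outward from the peak — single-peaked.
Type 4 (peak Maru at position 2): ranking walks positions 2-1-3-4-5, expanding outward from the peak — single-peaked.
Type 5 (peak Lantern at position 3): ranking walks positions 3-2-4-5-1, expanding outward from the peak — single-peaked.
Type 2 violates single-peakedness, so the profile is not single-peaked on this axis.

no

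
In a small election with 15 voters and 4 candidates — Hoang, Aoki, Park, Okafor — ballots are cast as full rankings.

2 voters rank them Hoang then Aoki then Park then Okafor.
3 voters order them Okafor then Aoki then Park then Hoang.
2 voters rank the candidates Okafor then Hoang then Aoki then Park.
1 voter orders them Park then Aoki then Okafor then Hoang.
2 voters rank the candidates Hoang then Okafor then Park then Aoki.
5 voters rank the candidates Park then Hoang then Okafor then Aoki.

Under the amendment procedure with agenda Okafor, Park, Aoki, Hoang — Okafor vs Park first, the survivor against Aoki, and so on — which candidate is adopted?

Park

Round 1: Okafor vs Park — 7–8, Park advances.
Round 2: Park vs Aoki — 8–7, Park advances.
Round 3: Park vs Hoang — 9–6, Park advances.
Park survives the agenda.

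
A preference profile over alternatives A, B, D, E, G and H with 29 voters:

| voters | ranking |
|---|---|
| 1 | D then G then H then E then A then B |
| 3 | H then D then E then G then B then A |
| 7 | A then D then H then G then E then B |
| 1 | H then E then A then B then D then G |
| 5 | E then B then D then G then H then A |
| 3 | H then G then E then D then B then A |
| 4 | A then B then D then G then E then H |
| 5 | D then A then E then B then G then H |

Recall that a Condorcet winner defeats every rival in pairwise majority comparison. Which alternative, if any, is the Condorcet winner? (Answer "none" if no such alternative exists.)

D

Head-to-head results (29 voters):
A vs B: 1+7+1+4+5 = 18 for A, 11 for B — A by 18–11.
A vs D: A is ranked higher on 7+1+4 = 12 ballots, D on 17. D wins 17–12.
A vs E: A preferred on 7+4+5 = 16 ballots; A wins 16–13.
A vs G: 7+1+4+5 = 17 for A, 12 for G — A by 17–12.
A vs H: 16 to 13, A.
B vs D: 10 to 19, D.
B vs E: B preferred on 4 ballots; E wins 25–4.
B vs G: B is ranked higher on 1+5+4+5 = 15 ballots, G on 14. B wins 15–14.
B vs H: B preferred on 5+4+5 = 14 ballots; H wins 15–14.
D vs E: D is ranked higher on 1+3+7+4+5 = 20 ballots, E on 9. D wins 20–9.
D vs G: 26 to 3, D.
D vs H: 1+7+5+4+5 = 22 for D, 7 for H — D by 22–7.
E vs G: E is ranked higher on 3+1+5+5 = 14 ballots, G on 15. G wins 15–14.
E vs H: E preferred on 5+4+5 = 14 ballots; H wins 15–14.
G vs H: 1+5+4+5 = 15 for G, 14 for H — G by 15–14.
D beats each of A, B, E, G, H — D is the Condorcet winner.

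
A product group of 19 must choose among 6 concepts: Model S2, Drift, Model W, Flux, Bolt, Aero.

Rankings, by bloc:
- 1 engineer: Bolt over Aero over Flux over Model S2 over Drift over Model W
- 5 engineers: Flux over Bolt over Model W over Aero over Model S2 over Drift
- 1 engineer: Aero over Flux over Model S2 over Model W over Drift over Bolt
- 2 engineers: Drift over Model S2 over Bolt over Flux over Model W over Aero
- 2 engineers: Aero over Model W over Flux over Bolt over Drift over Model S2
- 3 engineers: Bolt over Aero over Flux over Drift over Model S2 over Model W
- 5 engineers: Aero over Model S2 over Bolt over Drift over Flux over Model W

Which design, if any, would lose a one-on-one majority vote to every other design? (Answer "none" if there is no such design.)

Head-to-head results (19 engineers):
Model S2 vs Drift: Model S2, 12–7.
Model S2–Model W: Model S2 12–7.
Model S2 vs Flux: Flux wins 12–7.
Model S2 vs Bolt: 8 to 11, Bolt.
Model S2–Aero: Aero 17–2.
Drift vs Model W: Drift is ranked higher on 1+2+3+5 = 11 ballots, Model W on 8. Drift wins 11–8.
Drift vs Flux: Drift preferred on 2+5 = 7 ballots; Flux wins 12–7.
Drift vs Bolt: Bolt, 16–3.
Drift vs Aero: Aero, 17–2.
Model W vs Flux: 2 to 17, Flux.
Model W vs Bolt: Bolt wins 16–3.
Model W vs Aero: 7 to 12, Aero.
Flux–Bolt: Bolt 11–8.
Flux vs Aero: Flux preferred on 5+2 = 7 ballots; Aero wins 12–7.
Bolt vs Aero: 1+5+2+3 = 11 for Bolt, 8 for Aero — Bolt by 11–8.
Model W is beaten in every head-to-head and is the Condorcet loser.

Model W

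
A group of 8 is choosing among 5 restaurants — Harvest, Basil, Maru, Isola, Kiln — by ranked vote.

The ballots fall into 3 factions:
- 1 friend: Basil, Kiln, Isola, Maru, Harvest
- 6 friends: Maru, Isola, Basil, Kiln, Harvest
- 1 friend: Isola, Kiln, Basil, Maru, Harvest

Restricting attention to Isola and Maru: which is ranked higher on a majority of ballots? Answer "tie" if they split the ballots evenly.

Maru

Ballots ranking Isola above Maru: 1 + 1 = 2.
Ballots ranking Maru above Isola: 8 − 2 = 6.
Maru wins the head-to-head 6–2.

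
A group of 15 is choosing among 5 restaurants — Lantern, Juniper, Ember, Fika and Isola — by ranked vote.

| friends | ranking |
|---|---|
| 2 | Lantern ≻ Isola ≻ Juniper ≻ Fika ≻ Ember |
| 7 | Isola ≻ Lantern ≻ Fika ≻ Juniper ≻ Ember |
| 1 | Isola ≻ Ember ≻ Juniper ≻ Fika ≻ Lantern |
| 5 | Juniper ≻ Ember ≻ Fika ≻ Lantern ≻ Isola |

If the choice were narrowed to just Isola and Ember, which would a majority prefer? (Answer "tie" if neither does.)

Ballots ranking Isola above Ember: 2 + 7 + 1 = 10.
Ballots ranking Ember above Isola: 15 − 10 = 5.
Isola wins the head-to-head 10–5.

Isola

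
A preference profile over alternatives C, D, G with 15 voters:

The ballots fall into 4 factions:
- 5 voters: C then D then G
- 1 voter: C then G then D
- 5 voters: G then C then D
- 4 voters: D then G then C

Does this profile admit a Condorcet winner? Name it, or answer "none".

Check each pair by majority over 15 ballots:
C vs D: C, 11–4.
C vs G: G wins 9–6.
D vs G: D, 9–6.
Every alternative loses at least once (C loses to G; D loses to C; G loses to D). The majority relation contains the cycle C beats D beats G beats C, so there is no Condorcet winner.

none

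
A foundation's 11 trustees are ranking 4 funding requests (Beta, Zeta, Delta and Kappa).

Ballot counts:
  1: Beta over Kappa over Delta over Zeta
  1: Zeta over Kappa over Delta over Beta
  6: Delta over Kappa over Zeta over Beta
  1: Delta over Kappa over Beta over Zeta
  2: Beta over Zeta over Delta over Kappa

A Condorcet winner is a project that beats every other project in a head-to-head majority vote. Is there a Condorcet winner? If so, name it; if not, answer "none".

Delta

Head-to-head results (11 reviewers):
Beta vs Zeta: Zeta wins 7–4.
Beta–Delta: Delta 8–3.
Beta vs Kappa: Kappa, 8–3.
Zeta vs Delta: Delta wins 8–3.
Zeta vs Kappa: Kappa wins 8–3.
Delta vs Kappa: Delta wins 9–2.
Delta wins every pairwise contest, so Delta is the Condorcet winner.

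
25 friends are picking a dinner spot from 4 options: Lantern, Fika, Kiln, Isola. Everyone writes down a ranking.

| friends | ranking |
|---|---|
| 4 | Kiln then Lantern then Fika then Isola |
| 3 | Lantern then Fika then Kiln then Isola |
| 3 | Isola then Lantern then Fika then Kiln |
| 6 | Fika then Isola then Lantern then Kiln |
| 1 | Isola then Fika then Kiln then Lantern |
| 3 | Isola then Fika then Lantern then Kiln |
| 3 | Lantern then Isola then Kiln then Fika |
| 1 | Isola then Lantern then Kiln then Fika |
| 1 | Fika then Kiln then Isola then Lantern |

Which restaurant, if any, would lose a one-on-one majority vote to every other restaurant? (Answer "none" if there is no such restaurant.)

Kiln

Pairwise majorities:
Lantern vs Fika: 4+3+3+3+1 = 14 for Lantern, 11 for Fika — Lantern by 14–11.
Lantern vs Kiln: Lantern, 19–6.
Lantern–Isola: Isola 15–10.
Fika vs Kiln: Fika wins 17–8.
Fika vs Isola: Fika, 14–11.
Kiln vs Isola: 8 to 17, Isola.
Kiln is beaten in every head-to-head and is the Condorcet loser.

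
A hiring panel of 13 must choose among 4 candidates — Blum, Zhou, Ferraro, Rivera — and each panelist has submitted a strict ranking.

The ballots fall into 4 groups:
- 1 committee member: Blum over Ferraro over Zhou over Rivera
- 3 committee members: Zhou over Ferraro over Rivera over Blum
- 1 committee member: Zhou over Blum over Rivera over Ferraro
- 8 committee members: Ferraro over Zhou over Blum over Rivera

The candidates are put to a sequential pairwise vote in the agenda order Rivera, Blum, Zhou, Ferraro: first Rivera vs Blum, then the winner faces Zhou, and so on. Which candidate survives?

Ferraro

Round 1: Rivera vs Blum — 3–10, Blum advances.
Round 2: Blum vs Zhou — 1–12, Zhou advances.
Round 3: Zhou vs Ferraro — 4–9, Ferraro advances.
The agenda winner is Ferraro.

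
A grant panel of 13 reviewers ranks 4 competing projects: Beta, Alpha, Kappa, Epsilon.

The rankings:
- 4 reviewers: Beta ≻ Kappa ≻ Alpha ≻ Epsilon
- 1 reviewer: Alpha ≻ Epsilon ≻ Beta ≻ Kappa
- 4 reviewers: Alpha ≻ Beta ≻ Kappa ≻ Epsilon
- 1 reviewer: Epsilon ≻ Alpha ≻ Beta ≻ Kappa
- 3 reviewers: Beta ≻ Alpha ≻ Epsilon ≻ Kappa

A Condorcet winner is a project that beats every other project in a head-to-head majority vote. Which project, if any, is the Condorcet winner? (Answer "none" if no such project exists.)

Pairwise majorities:
Beta vs Alpha: Beta wins 7–6.
Beta vs Kappa: Beta wins 13–0.
Beta vs Epsilon: Beta, 11–2.
Alpha vs Kappa: Alpha wins 9–4.
Alpha vs Epsilon: Alpha wins 12–1.
Kappa vs Epsilon: Kappa wins 8–5.
Beta defeats every rival head-to-head and is the Condorcet winner.

Beta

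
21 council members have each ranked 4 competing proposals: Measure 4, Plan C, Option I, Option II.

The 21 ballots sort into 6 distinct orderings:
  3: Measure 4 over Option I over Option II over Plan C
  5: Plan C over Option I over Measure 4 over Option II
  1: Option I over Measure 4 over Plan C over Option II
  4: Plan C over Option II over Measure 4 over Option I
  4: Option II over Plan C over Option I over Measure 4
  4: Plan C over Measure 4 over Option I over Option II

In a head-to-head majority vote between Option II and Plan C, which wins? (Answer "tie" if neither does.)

Plan C

Ballots ranking Option II above Plan C: 3 + 4 = 7.
Ballots ranking Plan C above Option II: 21 − 7 = 14.
Plan C wins the head-to-head 14–7.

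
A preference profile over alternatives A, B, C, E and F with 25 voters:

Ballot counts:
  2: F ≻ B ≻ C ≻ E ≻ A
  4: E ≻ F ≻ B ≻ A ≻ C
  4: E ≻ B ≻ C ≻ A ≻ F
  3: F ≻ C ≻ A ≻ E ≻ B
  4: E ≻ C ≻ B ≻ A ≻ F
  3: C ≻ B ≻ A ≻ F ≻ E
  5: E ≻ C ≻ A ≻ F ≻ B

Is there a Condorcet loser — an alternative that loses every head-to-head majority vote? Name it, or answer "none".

Head-to-head results (25 voters):
A vs B: B, 17–8.
A vs C: 4 to 21, C.
A vs E: A preferred on 3+3 = 6 ballots; E wins 19–6.
A vs F: A preferred on 4+4+3+5 = 16 ballots; A wins 16–9.
B vs C: 10 to 15, C.
B–E: E 20–5.
B vs F: F wins 14–11.
C–E: E 17–8.
C vs F: 4+4+3+5 = 16 for C, 9 for F — C by 16–9.
E vs F: E wins 17–8.
Every alternative wins at least one matchup (A beats F; B beats A; C beats A; E beats A; F beats B), so there is no Condorcet loser.

none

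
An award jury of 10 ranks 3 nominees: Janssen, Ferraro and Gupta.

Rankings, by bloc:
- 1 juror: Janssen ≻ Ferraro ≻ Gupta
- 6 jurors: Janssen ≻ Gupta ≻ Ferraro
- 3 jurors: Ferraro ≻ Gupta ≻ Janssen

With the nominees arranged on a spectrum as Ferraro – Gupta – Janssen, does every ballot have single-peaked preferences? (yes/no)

no

Axis positions: Ferraro=1, Gupta=2, Janssen=3.
Bloc 1: ranking walks positions 3-1-2; Ferraro is ranked above Gupta even though Gupta lies between Ferraro and the peak Janssen on the axis — preferences dip and rise again. Not single-peaked.
Bloc 2 (peak Janssen at position 3): ranking walks positions 3-2-1, expanding outward from the peak — single-peaked.
Bloc 3 (peak Ferraro at position 1): ranking walks positions 1-2-3, expanding outward from the peak — single-peaked.
Bloc 1 violates single-peakedness, so the profile is not single-peaked on this axis.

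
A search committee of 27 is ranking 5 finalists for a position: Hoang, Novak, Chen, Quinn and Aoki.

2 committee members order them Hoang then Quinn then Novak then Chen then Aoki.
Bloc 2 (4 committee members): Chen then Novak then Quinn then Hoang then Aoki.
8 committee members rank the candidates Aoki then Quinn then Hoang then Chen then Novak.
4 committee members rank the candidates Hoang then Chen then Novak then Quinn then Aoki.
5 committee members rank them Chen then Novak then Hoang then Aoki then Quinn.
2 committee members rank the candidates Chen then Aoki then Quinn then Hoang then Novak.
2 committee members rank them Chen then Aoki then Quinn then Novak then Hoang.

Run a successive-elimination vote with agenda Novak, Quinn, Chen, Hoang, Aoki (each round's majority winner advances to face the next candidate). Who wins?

Hoang

Round 1: Novak vs Quinn — 13–14, Quinn advances.
Round 2: Quinn vs Chen — 10–17, Chen advances.
Round 3: Chen vs Hoang — 13–14, Hoang advances.
Round 4: Hoang vs Aoki — 15–12, Hoang advances.
Hoang survives the agenda.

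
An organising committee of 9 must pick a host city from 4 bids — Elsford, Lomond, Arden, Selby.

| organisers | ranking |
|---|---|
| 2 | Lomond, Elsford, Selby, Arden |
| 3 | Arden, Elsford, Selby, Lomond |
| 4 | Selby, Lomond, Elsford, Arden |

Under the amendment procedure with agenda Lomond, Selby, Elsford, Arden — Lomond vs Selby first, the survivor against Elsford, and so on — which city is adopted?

Elsford

Round 1: Lomond vs Selby — 2–7, Selby advances.
Round 2: Selby vs Elsford — 4–5, Elsford advances.
Round 3: Elsford vs Arden — 6–3, Elsford advances.
The agenda winner is Elsford.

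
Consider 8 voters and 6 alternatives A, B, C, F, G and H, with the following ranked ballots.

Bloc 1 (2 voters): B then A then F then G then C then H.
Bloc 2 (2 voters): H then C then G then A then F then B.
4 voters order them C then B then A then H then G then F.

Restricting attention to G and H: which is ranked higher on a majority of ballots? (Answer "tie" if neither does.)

H

Ballots ranking G above H: 2.
Ballots ranking H above G: 8 − 2 = 6.
H wins the head-to-head 6–2.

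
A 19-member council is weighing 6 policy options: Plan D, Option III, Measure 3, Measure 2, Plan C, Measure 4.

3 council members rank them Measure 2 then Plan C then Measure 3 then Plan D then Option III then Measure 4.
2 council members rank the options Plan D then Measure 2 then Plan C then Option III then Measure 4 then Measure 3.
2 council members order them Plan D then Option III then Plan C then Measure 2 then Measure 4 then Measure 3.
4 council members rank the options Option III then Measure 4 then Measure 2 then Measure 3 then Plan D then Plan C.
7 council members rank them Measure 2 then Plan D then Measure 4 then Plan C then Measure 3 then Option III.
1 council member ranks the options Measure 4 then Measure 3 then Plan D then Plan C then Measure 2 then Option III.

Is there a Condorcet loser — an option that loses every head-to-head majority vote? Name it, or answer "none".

none

Head-to-head results (19 council members):
Plan D vs Option III: Plan D, 15–4.
Plan D vs Measure 3: Plan D preferred on 2+2+7 = 11 ballots; Plan D wins 11–8.
Plan D–Measure 2: Measure 2 14–5.
Plan D–Plan C: Plan D 16–3.
Plan D vs Measure 4: 14 to 5, Plan D.
Option III vs Measure 3: Measure 3, 11–8.
Option III vs Measure 2: Measure 2, 13–6.
Option III vs Plan C: 2+4 = 6 for Option III, 13 for Plan C — Plan C by 13–6.
Option III vs Measure 4: 11 to 8, Option III.
Measure 3 vs Measure 2: Measure 3 preferred on 1 ballot; Measure 2 wins 18–1.
Measure 3 vs Plan C: Plan C wins 14–5.
Measure 3 vs Measure 4: Measure 4 wins 16–3.
Measure 2–Plan C: Measure 2 16–3.
Measure 2 vs Measure 4: Measure 2 is ranked higher on 3+2+2+7 = 14 ballots, Measure 4 on 5. Measure 2 wins 14–5.
Plan C vs Measure 4: Measure 4 wins 12–7.
Each option has at least one pairwise win (Plan D beats Option III; Option III beats Measure 4; Measure 3 beats Option III; Measure 2 beats Plan D; Plan C beats Option III; Measure 4 beats Measure 3) — no Condorcet loser.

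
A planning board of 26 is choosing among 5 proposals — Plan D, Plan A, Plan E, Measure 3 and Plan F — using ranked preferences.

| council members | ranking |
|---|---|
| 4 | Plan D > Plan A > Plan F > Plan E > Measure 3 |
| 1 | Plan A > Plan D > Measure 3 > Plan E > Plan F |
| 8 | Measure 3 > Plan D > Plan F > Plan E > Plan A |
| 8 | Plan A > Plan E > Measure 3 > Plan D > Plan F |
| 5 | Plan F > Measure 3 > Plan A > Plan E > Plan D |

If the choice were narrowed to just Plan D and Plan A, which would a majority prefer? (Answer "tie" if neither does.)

Ballots ranking Plan D above Plan A: 4 + 8 = 12.
Ballots ranking Plan A above Plan D: 26 − 12 = 14.
Plan A wins the head-to-head 14–12.

Plan A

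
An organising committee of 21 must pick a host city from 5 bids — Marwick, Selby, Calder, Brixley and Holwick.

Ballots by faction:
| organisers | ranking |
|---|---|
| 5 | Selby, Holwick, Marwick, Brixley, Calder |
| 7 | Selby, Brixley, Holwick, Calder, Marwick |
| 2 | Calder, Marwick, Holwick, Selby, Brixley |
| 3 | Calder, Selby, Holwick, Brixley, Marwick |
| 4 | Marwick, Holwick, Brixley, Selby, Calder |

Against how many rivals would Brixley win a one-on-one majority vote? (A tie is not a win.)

1

Brixley against each rival (21 organisers):
Brixley–Marwick: Marwick 11–10.
Brixley vs Selby: 4 to 17, Selby.
Brixley vs Calder: 16 to 5, Brixley.
Brixley vs Holwick: Holwick, 14–7.
Brixley beats Calder; loses to Marwick, Selby, Holwick — 1 pairwise win.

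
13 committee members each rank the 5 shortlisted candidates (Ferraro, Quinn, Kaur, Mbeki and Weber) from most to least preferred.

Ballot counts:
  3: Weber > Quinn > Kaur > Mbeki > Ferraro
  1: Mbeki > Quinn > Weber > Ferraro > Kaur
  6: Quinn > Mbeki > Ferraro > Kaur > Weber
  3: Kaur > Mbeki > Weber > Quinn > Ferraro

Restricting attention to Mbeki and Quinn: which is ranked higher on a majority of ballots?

Quinn

Ballots ranking Mbeki above Quinn: 1 + 3 = 4.
Ballots ranking Quinn above Mbeki: 13 − 4 = 9.
Quinn wins the head-to-head 9–4.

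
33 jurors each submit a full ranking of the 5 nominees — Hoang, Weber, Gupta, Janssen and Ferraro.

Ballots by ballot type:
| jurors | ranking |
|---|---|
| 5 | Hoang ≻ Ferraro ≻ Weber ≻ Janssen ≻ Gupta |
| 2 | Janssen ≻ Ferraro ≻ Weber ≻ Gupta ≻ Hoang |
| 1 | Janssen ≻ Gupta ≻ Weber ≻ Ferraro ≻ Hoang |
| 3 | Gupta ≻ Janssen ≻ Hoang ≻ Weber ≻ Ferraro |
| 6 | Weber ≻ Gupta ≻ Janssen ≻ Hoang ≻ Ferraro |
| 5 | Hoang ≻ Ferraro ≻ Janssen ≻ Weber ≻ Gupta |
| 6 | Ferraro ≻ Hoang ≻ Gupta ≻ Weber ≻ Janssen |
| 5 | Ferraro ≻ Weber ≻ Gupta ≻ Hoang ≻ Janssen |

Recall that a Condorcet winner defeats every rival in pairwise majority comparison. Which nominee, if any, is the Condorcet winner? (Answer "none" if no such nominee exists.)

none

Head-to-head results (33 jurors):
Hoang–Weber: Hoang 19–14.
Hoang vs Gupta: Gupta wins 17–16.
Hoang–Janssen: Hoang 21–12.
Hoang–Ferraro: Hoang 19–14.
Weber vs Gupta: Weber, 23–10.
Weber–Janssen: Weber 22–11.
Weber–Ferraro: Ferraro 23–10.
Gupta vs Janssen: Gupta, 20–13.
Gupta vs Ferraro: Ferraro wins 23–10.
Janssen vs Ferraro: Ferraro wins 21–12.
Each nominee drops at least one matchup (Hoang loses to Gupta; Weber loses to Hoang; Gupta loses to Weber; Janssen loses to Hoang; Ferraro loses to Hoang); the cycle Hoang beats Weber beats Gupta beats Hoang rules out a Condorcet winner.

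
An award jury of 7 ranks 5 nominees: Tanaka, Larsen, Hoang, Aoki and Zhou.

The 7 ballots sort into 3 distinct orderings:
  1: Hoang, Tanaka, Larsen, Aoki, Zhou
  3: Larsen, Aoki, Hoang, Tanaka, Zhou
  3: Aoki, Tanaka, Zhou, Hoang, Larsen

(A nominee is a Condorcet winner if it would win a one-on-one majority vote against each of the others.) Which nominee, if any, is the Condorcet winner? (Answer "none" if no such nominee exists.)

none

Head-to-head results (7 jurors):
Tanaka vs Larsen: Tanaka preferred on 1+3 = 4 ballots; Tanaka wins 4–3.
Tanaka vs Hoang: 3 to 4, Hoang.
Tanaka vs Aoki: Tanaka preferred on 1 ballot; Aoki wins 6–1.
Tanaka–Zhou: Tanaka 7–0.
Larsen vs Hoang: Larsen is ranked higher on 3 ballots, Hoang on 4. Hoang wins 4–3.
Larsen vs Aoki: 1+3 = 4 for Larsen, 3 for Aoki — Larsen by 4–3.
Larsen vs Zhou: Larsen preferred on 1+3 = 4 ballots; Larsen wins 4–3.
Hoang vs Aoki: Aoki wins 6–1.
Hoang vs Zhou: 1+3 = 4 for Hoang, 3 for Zhou — Hoang by 4–3.
Aoki vs Zhou: 1+3+3 = 7 for Aoki, 0 for Zhou — Aoki by 7–0.
Every nominee loses at least once (Tanaka loses to Hoang; Larsen loses to Tanaka; Hoang loses to Aoki; Aoki loses to Larsen; Zhou loses to Tanaka). The majority relation contains the cycle Tanaka beats Larsen beats Aoki beats Tanaka, so there is no Condorcet winner.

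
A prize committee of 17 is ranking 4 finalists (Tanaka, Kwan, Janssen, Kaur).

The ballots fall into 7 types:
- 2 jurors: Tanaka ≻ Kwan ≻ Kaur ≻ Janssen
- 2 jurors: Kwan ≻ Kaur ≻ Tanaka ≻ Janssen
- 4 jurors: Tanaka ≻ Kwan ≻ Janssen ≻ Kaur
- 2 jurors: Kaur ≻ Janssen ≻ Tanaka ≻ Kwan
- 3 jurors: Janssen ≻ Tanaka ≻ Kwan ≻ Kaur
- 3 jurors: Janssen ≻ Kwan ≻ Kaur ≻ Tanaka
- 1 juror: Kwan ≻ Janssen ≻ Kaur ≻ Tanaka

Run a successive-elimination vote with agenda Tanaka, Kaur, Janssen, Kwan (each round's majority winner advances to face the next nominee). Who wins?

Round 1: Tanaka vs Kaur — 9–8, Tanaka advances.
Round 2: Tanaka vs Janssen — 8–9, Janssen advances.
Round 3: Janssen vs Kwan — 8–9, Kwan advances.
Kwan survives the agenda.

Kwan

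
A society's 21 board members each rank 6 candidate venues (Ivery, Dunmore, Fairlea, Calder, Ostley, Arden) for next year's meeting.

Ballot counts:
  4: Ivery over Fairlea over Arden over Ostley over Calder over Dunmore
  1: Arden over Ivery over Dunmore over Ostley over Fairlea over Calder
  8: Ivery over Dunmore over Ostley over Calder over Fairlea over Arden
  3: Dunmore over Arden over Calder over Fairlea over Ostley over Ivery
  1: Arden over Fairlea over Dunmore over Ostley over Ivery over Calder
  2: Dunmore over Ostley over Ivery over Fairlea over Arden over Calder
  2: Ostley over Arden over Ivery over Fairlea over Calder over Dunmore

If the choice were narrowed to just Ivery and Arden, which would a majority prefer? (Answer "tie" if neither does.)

Ivery

Ballots ranking Ivery above Arden: 4 + 8 + 2 = 14.
Ballots ranking Arden above Ivery: 21 − 14 = 7.
Ivery wins the head-to-head 14–7.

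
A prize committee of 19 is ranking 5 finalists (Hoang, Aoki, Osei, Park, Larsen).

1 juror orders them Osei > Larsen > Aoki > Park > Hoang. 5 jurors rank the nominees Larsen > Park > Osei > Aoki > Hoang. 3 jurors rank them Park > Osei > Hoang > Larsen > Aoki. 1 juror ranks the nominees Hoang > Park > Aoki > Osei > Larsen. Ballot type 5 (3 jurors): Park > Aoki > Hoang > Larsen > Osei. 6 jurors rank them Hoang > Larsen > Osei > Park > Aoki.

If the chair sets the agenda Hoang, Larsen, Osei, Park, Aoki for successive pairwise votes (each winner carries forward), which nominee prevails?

Round 1: Hoang vs Larsen — 13–6, Hoang advances.
Round 2: Hoang vs Osei — 10–9, Hoang advances.
Round 3: Hoang vs Park — 7–12, Park advances.
Round 4: Park vs Aoki — 18–1, Park advances.
The agenda winner is Park.

Park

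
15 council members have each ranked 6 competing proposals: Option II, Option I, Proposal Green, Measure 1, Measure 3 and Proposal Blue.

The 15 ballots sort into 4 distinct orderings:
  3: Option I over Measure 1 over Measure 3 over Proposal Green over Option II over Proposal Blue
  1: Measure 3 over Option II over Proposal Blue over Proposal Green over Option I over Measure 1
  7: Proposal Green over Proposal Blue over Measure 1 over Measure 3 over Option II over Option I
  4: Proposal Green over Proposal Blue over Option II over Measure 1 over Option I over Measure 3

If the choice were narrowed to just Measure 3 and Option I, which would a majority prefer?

Measure 3

Ballots ranking Measure 3 above Option I: 1 + 7 = 8.
Ballots ranking Option I above Measure 3: 15 − 8 = 7.
Measure 3 wins the head-to-head 8–7.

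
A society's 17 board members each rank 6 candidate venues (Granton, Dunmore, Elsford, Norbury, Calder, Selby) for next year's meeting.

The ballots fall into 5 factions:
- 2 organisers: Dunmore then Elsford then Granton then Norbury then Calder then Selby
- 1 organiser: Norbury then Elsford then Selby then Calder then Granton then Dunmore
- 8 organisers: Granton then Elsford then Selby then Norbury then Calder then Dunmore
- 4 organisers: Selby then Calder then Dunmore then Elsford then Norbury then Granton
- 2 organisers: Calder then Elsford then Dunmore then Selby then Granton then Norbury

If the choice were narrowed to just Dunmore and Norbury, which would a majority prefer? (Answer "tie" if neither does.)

Ballots ranking Dunmore above Norbury: 2 + 4 + 2 = 8.
Ballots ranking Norbury above Dunmore: 17 − 8 = 9.
Norbury wins the head-to-head 9–8.

Norbury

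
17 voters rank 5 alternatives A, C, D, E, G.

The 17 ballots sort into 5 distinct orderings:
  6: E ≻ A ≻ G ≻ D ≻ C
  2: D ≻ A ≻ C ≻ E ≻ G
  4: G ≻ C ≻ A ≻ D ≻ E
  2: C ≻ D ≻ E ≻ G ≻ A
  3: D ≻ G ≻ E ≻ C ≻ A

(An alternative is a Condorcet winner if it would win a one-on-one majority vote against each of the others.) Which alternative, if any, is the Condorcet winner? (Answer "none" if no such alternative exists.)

Check each pair by majority over 17 ballots:
A–C: C 9–8.
A vs D: A wins 10–7.
A vs E: E, 11–6.
A–G: G 9–8.
C vs D: D wins 11–6.
C vs E: E wins 9–8.
C vs G: G wins 13–4.
D vs E: D, 11–6.
D vs G: G wins 10–7.
E–G: E 10–7.
Each alternative drops at least one matchup (A loses to C; C loses to D; D loses to A; E loses to D; G loses to E); the cycle A → D → C → A rules out a Condorcet winner.

none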